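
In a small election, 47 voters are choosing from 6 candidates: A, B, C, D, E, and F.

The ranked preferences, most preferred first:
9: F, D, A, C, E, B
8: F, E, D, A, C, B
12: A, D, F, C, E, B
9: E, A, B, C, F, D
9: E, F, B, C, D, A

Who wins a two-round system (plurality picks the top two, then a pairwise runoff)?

F

Round 1 first-place votes: A 12, B 0, C 0, D 0, E 18, F 17. E and F advance.
Runoff: E is ranked above F on 18 ballots, F above E on 29.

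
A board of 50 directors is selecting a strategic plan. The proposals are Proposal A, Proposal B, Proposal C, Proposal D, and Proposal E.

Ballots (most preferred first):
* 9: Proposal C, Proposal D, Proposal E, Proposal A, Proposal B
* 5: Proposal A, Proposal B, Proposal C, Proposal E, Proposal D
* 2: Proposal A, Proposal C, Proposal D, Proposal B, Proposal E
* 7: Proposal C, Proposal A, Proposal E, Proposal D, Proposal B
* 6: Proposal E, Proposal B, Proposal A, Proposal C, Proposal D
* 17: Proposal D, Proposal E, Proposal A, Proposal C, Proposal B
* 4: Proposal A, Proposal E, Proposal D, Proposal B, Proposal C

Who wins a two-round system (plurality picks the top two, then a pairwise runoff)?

Proposal C

Round 1 first-place votes: Proposal A 11, Proposal B 0, Proposal C 16, Proposal D 17, Proposal E 6. Proposal D and Proposal C advance.
Runoff: Proposal D is ranked above Proposal C on 21 ballots, Proposal C above Proposal D on 29.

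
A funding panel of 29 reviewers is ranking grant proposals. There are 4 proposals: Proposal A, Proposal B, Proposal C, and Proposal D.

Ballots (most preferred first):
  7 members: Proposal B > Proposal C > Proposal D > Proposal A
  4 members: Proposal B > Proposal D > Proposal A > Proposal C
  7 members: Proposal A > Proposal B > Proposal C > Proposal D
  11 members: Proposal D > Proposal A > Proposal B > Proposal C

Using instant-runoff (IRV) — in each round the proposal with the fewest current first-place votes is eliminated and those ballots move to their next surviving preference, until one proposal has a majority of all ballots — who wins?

Proposal B

Round 1: Proposal A 7, Proposal B 11, Proposal C 0, Proposal D 11. Proposal C eliminated.
Round 2: Proposal A 7, Proposal B 11, Proposal D 11. Proposal A eliminated.
Round 3: Proposal B 18, Proposal D 11. Proposal B has a majority (≥15).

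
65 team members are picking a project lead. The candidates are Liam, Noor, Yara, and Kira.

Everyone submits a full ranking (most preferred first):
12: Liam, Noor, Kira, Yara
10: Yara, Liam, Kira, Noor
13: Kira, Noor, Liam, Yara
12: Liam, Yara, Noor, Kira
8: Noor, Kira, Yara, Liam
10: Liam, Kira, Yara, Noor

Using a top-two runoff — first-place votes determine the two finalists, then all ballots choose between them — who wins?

Round 1 first-place votes: Liam 34, Noor 8, Yara 10, Kira 13. Liam and Kira advance.
Runoff: Liam is ranked above Kira on 44 ballots, Kira above Liam on 21.

Liam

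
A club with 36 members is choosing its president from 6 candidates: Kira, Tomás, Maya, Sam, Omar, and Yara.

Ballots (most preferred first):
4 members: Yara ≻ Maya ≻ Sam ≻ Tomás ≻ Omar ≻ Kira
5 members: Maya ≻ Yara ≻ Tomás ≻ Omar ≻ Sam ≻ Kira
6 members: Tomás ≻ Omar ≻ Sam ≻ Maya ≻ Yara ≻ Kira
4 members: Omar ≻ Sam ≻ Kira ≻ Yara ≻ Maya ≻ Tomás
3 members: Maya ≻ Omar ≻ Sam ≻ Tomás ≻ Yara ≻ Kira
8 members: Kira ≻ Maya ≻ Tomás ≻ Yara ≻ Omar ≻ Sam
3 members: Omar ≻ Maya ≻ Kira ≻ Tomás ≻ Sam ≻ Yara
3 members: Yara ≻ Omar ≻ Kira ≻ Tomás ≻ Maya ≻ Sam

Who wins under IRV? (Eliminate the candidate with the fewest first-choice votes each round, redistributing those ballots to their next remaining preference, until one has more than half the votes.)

Maya

Round 1: Kira 8, Tomás 6, Maya 8, Sam 0, Omar 7, Yara 7. Sam eliminated.
Round 2: Kira 8, Tomás 6, Maya 8, Omar 7, Yara 7. Tomás eliminated.
Round 3: Kira 8, Maya 8, Omar 13, Yara 7. Yara eliminated.
Round 4: Kira 8, Maya 12, Omar 16. Kira eliminated.
Round 5: Maya 20, Omar 16. Maya has a majority (≥19).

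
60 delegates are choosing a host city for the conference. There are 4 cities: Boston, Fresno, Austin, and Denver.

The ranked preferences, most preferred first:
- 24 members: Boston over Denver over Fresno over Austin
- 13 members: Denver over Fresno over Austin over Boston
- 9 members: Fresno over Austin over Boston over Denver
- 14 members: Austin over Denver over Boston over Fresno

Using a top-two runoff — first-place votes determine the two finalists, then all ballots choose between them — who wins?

Round 1 first-place votes: Boston 24, Fresno 9, Austin 14, Denver 13. Boston and Austin advance.
Runoff: Boston is ranked above Austin on 24 ballots, Austin above Boston on 36.

Austin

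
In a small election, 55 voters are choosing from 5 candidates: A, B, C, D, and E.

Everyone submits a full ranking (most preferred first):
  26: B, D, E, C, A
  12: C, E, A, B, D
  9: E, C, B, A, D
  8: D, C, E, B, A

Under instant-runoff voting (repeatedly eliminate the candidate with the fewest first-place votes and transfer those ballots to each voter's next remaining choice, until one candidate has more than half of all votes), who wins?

C

Round 1: A 0, B 26, C 12, D 8, E 9. A eliminated.
Round 2: B 26, C 12, D 8, E 9. D eliminated.
Round 3: B 26, C 20, E 9. E eliminated.
Round 4: B 26, C 29. C has a majority (≥28).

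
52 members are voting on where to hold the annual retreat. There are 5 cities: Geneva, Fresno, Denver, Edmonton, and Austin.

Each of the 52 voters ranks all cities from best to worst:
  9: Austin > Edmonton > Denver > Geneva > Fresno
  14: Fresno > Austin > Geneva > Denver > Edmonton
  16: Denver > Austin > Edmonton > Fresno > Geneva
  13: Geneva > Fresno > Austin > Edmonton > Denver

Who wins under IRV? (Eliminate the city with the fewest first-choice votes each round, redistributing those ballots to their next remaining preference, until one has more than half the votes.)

Fresno

Round 1: Geneva 13, Fresno 14, Denver 16, Edmonton 0, Austin 9. Edmonton eliminated.
Round 2: Geneva 13, Fresno 14, Denver 16, Austin 9. Austin eliminated.
Round 3: Geneva 13, Fresno 14, Denver 25. Geneva eliminated.
Round 4: Fresno 27, Denver 25. Fresno has a majority (≥27).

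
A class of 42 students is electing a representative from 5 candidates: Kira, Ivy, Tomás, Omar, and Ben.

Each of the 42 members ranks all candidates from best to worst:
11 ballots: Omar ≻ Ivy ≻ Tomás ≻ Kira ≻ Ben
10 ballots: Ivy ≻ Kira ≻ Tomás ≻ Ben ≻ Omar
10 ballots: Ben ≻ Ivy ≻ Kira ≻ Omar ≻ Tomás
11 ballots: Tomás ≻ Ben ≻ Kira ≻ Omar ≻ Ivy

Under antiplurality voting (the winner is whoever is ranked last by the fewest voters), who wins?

Kira

Last-place votes: Kira 0, Ivy 11, Tomás 10, Omar 10, Ben 11.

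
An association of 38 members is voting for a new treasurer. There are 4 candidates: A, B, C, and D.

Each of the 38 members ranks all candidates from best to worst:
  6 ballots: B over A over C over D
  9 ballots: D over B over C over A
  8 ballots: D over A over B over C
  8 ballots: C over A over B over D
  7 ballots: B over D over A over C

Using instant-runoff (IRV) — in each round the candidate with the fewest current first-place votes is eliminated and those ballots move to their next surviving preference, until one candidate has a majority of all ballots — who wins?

Round 1: A 0, B 13, C 8, D 17. A eliminated.
Round 2: B 13, C 8, D 17. C eliminated.
Round 3: B 21, D 17. B has a majority (≥20).

B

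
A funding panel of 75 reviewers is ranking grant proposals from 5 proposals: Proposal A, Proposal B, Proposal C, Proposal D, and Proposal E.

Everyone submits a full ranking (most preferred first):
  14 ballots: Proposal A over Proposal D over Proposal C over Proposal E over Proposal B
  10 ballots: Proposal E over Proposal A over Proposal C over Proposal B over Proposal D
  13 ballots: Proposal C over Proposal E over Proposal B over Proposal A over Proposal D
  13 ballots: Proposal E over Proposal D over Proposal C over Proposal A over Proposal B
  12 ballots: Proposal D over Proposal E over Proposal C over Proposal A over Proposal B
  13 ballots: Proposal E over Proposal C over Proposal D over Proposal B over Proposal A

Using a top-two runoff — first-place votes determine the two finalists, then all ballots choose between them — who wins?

Proposal E

Round 1 first-place votes: Proposal A 14, Proposal B 0, Proposal C 13, Proposal D 12, Proposal E 36. Proposal E and Proposal A advance.
Runoff: Proposal E is ranked above Proposal A on 61 ballots, Proposal A above Proposal E on 14.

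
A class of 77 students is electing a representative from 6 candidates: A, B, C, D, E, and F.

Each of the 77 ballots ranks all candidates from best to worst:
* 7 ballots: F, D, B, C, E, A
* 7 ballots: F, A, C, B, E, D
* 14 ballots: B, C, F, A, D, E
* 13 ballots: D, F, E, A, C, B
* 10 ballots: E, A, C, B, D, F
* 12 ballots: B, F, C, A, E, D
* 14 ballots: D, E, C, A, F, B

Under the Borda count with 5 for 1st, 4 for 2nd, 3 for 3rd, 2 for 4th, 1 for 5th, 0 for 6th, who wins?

A: 7×0 + 7×4 + 14×2 + 13×2 + 10×4 + 12×2 + 14×2 = 174
B: 7×3 + 7×2 + 14×5 + 13×0 + 10×2 + 12×5 + 14×0 = 185
C: 7×2 + 7×3 + 14×4 + 13×1 + 10×3 + 12×3 + 14×3 = 212
D: 7×4 + 7×0 + 14×1 + 13×5 + 10×1 + 12×0 + 14×5 = 187
E: 7×1 + 7×1 + 14×0 + 13×3 + 10×5 + 12×1 + 14×4 = 171
F: 7×5 + 7×5 + 14×3 + 13×4 + 10×0 + 12×4 + 14×1 = 226

F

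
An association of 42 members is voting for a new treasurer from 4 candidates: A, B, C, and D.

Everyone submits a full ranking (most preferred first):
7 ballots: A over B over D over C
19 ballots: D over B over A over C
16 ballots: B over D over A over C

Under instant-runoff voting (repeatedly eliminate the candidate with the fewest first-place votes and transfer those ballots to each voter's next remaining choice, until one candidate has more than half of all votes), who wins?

Round 1: A 7, B 16, C 0, D 19. C eliminated.
Round 2: A 7, B 16, D 19. A eliminated.
Round 3: B 23, D 19. B has a majority (≥22).

B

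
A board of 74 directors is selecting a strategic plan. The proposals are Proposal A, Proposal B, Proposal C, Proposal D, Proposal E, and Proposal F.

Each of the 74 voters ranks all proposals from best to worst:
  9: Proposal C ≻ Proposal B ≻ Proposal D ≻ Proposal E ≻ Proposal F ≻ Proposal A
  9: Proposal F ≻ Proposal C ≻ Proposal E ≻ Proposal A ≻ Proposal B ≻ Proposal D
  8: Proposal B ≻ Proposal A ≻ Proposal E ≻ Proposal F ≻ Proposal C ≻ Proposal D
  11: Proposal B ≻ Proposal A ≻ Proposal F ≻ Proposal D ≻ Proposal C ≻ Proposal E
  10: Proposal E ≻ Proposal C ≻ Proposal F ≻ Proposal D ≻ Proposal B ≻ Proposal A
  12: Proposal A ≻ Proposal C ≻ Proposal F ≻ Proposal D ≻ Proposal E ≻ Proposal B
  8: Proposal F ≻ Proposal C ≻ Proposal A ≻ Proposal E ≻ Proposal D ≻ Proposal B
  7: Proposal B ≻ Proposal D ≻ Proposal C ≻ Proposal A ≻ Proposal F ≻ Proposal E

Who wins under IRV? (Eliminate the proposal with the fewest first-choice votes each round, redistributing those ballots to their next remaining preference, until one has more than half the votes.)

Proposal F

Round 1: Proposal A 12, Proposal B 26, Proposal C 9, Proposal D 0, Proposal E 10, Proposal F 17. Proposal D eliminated.
Round 2: Proposal A 12, Proposal B 26, Proposal C 9, Proposal E 10, Proposal F 17. Proposal C eliminated.
Round 3: Proposal A 12, Proposal B 35, Proposal E 10, Proposal F 17. Proposal E eliminated.
Round 4: Proposal A 12, Proposal B 35, Proposal F 27. Proposal A eliminated.
Round 5: Proposal B 35, Proposal F 39. Proposal F has a majority (≥38).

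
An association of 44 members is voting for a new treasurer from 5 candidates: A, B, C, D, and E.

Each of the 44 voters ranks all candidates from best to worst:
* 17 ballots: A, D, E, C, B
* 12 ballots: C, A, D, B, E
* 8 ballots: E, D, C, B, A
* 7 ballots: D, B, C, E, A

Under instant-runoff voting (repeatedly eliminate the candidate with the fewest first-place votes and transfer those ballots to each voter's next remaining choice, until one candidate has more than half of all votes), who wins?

Round 1: A 17, B 0, C 12, D 7, E 8. B eliminated.
Round 2: A 17, C 12, D 7, E 8. D eliminated.
Round 3: A 17, C 19, E 8. E eliminated.
Round 4: A 17, C 27. C has a majority (≥23).

C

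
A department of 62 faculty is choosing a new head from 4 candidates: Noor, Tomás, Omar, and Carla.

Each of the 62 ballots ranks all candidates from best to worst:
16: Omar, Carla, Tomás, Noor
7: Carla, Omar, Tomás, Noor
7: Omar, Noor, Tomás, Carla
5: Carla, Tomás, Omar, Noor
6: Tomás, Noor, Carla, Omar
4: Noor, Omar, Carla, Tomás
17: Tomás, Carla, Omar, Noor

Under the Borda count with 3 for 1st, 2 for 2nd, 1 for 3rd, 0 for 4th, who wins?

Omar

Noor: 16×0 + 7×0 + 7×2 + 5×0 + 6×2 + 4×3 + 17×0 = 38
Tomás: 16×1 + 7×1 + 7×1 + 5×2 + 6×3 + 4×0 + 17×3 = 109
Omar: 16×3 + 7×2 + 7×3 + 5×1 + 6×0 + 4×2 + 17×1 = 113
Carla: 16×2 + 7×3 + 7×0 + 5×3 + 6×1 + 4×1 + 17×2 = 112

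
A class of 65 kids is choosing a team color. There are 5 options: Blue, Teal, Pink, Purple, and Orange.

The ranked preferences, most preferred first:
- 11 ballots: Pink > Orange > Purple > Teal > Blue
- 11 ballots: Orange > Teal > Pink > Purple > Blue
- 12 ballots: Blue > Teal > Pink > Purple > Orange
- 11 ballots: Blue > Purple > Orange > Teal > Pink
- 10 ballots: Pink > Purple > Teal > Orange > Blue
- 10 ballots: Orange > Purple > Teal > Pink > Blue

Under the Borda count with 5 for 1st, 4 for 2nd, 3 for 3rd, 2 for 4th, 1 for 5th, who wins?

Blue: 11×1 + 11×1 + 12×5 + 11×5 + 10×1 + 10×1 = 157
Teal: 11×2 + 11×4 + 12×4 + 11×2 + 10×3 + 10×3 = 196
Pink: 11×5 + 11×3 + 12×3 + 11×1 + 10×5 + 10×2 = 205
Purple: 11×3 + 11×2 + 12×2 + 11×4 + 10×4 + 10×4 = 203
Orange: 11×4 + 11×5 + 12×1 + 11×3 + 10×2 + 10×5 = 214

Orange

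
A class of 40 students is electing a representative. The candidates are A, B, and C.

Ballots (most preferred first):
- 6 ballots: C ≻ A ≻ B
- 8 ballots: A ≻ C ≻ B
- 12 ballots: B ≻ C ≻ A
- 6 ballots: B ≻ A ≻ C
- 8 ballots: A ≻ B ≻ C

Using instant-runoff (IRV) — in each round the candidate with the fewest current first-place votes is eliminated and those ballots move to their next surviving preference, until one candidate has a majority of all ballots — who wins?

Round 1: A 16, B 18, C 6. C eliminated.
Round 2: A 22, B 18. A has a majority (≥21).

A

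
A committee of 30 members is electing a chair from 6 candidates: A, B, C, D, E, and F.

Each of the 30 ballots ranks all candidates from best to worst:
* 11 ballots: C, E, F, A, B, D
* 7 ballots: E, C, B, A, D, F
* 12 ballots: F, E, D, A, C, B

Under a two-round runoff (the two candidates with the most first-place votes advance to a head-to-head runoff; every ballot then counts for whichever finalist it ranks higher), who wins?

C

Round 1 first-place votes: A 0, B 0, C 11, D 0, E 7, F 12. F and C advance.
Runoff: F is ranked above C on 12 ballots, C above F on 18.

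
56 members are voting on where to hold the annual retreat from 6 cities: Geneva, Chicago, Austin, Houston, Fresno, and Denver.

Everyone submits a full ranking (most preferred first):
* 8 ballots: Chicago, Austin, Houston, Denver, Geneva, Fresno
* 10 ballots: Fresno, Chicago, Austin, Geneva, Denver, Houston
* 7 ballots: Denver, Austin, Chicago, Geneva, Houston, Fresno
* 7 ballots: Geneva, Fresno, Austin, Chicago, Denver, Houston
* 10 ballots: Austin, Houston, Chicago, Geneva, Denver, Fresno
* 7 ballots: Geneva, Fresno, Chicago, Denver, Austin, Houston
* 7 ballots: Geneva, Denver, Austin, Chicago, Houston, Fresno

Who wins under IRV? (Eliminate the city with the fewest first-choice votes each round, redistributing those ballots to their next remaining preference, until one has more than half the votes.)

Round 1: Geneva 21, Chicago 8, Austin 10, Houston 0, Fresno 10, Denver 7. Houston eliminated.
Round 2: Geneva 21, Chicago 8, Austin 10, Fresno 10, Denver 7. Denver eliminated.
Round 3: Geneva 21, Chicago 8, Austin 17, Fresno 10. Chicago eliminated.
Round 4: Geneva 21, Austin 25, Fresno 10. Fresno eliminated.
Round 5: Geneva 21, Austin 35. Austin has a majority (≥29).

Austin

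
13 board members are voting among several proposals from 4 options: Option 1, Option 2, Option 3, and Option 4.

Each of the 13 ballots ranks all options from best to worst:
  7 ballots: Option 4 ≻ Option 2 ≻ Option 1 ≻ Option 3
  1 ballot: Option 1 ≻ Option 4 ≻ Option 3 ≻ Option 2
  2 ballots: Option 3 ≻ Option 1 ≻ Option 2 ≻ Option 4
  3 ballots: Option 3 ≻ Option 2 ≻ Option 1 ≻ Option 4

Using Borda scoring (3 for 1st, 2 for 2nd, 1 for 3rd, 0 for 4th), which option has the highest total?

Option 1: 7×1 + 1×3 + 2×2 + 3×1 = 17
Option 2: 7×2 + 1×0 + 2×1 + 3×2 = 22
Option 3: 7×0 + 1×1 + 2×3 + 3×3 = 16
Option 4: 7×3 + 1×2 + 2×0 + 3×0 = 23

Option 4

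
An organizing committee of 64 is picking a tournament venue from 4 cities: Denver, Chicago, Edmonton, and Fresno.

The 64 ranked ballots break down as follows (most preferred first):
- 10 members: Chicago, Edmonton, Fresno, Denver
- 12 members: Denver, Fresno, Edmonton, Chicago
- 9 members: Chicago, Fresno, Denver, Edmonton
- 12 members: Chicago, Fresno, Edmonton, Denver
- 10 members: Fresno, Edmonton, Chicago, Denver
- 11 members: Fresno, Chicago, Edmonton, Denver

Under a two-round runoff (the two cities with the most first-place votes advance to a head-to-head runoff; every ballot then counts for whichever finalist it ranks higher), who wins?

Fresno

Round 1 first-place votes: Denver 12, Chicago 31, Edmonton 0, Fresno 21. Chicago and Fresno advance.
Runoff: Chicago is ranked above Fresno on 31 ballots, Fresno above Chicago on 33.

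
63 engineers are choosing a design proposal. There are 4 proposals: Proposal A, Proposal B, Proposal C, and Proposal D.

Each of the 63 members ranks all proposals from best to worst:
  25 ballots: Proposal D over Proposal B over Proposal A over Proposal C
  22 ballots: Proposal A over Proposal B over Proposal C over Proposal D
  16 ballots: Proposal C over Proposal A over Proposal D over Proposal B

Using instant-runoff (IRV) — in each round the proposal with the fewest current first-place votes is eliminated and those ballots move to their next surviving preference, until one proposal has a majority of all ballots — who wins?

Round 1: Proposal A 22, Proposal B 0, Proposal C 16, Proposal D 25. Proposal B eliminated.
Round 2: Proposal A 22, Proposal C 16, Proposal D 25. Proposal C eliminated.
Round 3: Proposal A 38, Proposal D 25. Proposal A has a majority (≥32).

Proposal A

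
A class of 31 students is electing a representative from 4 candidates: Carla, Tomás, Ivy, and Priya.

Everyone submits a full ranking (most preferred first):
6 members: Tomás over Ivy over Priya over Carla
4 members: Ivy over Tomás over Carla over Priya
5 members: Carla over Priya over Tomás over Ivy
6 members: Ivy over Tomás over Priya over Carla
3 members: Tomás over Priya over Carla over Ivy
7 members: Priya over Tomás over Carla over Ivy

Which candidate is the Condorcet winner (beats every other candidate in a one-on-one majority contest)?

Tomás vs Carla: 26–5
Tomás vs Ivy: 21–10
Tomás vs Priya: 19–12
Tomás beats every other candidate.

Tomás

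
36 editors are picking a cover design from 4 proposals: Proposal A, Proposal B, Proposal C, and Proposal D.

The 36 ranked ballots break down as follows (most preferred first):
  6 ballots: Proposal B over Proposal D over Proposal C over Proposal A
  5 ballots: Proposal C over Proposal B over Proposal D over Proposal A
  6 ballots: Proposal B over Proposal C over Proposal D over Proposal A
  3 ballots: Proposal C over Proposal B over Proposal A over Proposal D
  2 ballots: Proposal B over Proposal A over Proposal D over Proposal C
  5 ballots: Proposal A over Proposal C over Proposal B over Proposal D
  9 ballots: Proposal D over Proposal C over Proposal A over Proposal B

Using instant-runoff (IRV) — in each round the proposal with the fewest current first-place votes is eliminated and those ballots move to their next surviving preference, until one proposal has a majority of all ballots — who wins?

Round 1: Proposal A 5, Proposal B 14, Proposal C 8, Proposal D 9. Proposal A eliminated.
Round 2: Proposal B 14, Proposal C 13, Proposal D 9. Proposal D eliminated.
Round 3: Proposal B 14, Proposal C 22. Proposal C has a majority (≥19).

Proposal C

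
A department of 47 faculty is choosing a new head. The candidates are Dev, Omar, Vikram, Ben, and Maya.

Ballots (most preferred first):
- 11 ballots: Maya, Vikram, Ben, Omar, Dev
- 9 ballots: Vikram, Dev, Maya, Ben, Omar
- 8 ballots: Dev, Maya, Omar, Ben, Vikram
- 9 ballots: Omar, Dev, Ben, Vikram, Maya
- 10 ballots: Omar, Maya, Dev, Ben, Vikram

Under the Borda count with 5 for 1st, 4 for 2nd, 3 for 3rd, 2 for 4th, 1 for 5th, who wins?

Maya

Dev: 11×1 + 9×4 + 8×5 + 9×4 + 10×3 = 153
Omar: 11×2 + 9×1 + 8×3 + 9×5 + 10×5 = 150
Vikram: 11×4 + 9×5 + 8×1 + 9×2 + 10×1 = 125
Ben: 11×3 + 9×2 + 8×2 + 9×3 + 10×2 = 114
Maya: 11×5 + 9×3 + 8×4 + 9×1 + 10×4 = 163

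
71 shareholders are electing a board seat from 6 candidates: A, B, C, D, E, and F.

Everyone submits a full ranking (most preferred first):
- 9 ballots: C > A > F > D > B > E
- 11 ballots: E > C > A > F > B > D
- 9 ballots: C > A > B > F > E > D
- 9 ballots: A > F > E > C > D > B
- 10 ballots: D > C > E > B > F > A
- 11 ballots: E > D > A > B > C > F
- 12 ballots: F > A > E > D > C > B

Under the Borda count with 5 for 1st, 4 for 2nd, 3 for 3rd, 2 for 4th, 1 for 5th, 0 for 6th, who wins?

A

A: 9×4 + 11×3 + 9×4 + 9×5 + 10×0 + 11×3 + 12×4 = 231
B: 9×1 + 11×1 + 9×3 + 9×0 + 10×2 + 11×2 + 12×0 = 89
C: 9×5 + 11×4 + 9×5 + 9×2 + 10×4 + 11×1 + 12×1 = 215
D: 9×2 + 11×0 + 9×0 + 9×1 + 10×5 + 11×4 + 12×2 = 145
E: 9×0 + 11×5 + 9×1 + 9×3 + 10×3 + 11×5 + 12×3 = 212
F: 9×3 + 11×2 + 9×2 + 9×4 + 10×1 + 11×0 + 12×5 = 173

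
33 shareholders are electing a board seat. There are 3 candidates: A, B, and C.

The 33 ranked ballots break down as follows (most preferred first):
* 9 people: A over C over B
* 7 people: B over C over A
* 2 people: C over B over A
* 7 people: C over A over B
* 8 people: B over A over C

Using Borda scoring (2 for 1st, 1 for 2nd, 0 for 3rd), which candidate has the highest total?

C

A: 9×2 + 7×0 + 2×0 + 7×1 + 8×1 = 33
B: 9×0 + 7×2 + 2×1 + 7×0 + 8×2 = 32
C: 9×1 + 7×1 + 2×2 + 7×2 + 8×0 = 34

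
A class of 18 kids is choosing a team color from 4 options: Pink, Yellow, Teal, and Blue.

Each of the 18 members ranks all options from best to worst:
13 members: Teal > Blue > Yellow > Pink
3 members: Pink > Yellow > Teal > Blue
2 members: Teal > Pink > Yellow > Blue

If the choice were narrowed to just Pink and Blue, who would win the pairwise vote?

Blue

Pink is ranked above Blue on 5 ballots; Blue above Pink on 13.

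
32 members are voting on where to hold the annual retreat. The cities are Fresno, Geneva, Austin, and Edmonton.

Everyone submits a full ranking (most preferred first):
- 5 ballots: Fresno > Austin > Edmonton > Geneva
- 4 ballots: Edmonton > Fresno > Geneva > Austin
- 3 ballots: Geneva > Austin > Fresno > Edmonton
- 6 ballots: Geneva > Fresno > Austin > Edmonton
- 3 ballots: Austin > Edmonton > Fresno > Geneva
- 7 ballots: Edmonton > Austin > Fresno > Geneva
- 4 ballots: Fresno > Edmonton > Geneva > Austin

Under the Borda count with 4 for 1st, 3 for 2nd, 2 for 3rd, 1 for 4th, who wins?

Fresno

Fresno: 5×4 + 4×3 + 3×2 + 6×3 + 3×2 + 7×2 + 4×4 = 92
Geneva: 5×1 + 4×2 + 3×4 + 6×4 + 3×1 + 7×1 + 4×2 = 67
Austin: 5×3 + 4×1 + 3×3 + 6×2 + 3×4 + 7×3 + 4×1 = 77
Edmonton: 5×2 + 4×4 + 3×1 + 6×1 + 3×3 + 7×4 + 4×3 = 84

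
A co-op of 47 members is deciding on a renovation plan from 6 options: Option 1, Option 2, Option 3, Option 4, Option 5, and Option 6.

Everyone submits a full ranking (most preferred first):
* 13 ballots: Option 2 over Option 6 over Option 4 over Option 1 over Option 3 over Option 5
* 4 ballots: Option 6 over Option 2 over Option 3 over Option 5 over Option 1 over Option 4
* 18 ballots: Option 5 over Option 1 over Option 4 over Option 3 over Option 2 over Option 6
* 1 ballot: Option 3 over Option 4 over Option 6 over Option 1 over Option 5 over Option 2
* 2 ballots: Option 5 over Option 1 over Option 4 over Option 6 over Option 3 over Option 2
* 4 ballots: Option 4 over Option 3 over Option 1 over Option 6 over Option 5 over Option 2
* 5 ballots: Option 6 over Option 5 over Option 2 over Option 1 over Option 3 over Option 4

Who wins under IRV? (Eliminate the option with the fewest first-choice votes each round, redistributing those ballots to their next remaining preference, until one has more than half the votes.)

Option 6

Round 1: Option 1 0, Option 2 13, Option 3 1, Option 4 4, Option 5 20, Option 6 9. Option 1 eliminated.
Round 2: Option 2 13, Option 3 1, Option 4 4, Option 5 20, Option 6 9. Option 3 eliminated.
Round 3: Option 2 13, Option 4 5, Option 5 20, Option 6 9. Option 4 eliminated.
Round 4: Option 2 13, Option 5 20, Option 6 14. Option 2 eliminated.
Round 5: Option 5 20, Option 6 27. Option 6 has a majority (≥24).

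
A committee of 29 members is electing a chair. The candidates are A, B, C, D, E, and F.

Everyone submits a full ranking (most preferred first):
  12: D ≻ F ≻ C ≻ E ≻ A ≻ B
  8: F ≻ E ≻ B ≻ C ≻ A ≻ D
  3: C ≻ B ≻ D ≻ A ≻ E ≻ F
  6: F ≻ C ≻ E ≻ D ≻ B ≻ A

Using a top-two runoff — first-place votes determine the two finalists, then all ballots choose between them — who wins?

D

Round 1 first-place votes: A 0, B 0, C 3, D 12, E 0, F 14. F and D advance.
Runoff: F is ranked above D on 14 ballots, D above F on 15.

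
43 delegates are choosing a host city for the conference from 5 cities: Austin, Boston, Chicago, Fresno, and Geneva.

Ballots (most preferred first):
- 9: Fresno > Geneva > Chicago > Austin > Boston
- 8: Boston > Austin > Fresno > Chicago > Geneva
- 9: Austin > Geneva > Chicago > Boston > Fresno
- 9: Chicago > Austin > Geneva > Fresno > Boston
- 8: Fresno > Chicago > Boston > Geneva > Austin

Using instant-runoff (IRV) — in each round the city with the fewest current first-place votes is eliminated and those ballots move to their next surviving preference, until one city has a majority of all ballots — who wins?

Round 1: Austin 9, Boston 8, Chicago 9, Fresno 17, Geneva 0. Geneva eliminated.
Round 2: Austin 9, Boston 8, Chicago 9, Fresno 17. Boston eliminated.
Round 3: Austin 17, Chicago 9, Fresno 17. Chicago eliminated.
Round 4: Austin 26, Fresno 17. Austin has a majority (≥22).

Austin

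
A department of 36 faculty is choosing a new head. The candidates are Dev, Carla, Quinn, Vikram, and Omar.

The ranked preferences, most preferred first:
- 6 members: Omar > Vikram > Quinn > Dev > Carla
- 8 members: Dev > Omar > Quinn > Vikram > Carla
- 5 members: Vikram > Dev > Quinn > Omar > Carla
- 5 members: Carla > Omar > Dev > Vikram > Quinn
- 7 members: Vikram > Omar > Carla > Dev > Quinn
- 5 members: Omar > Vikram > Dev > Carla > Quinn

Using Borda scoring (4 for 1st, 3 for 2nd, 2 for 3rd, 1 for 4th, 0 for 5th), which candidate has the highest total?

Dev: 6×1 + 8×4 + 5×3 + 5×2 + 7×1 + 5×2 = 80
Carla: 6×0 + 8×0 + 5×0 + 5×4 + 7×2 + 5×1 = 39
Quinn: 6×2 + 8×2 + 5×2 + 5×0 + 7×0 + 5×0 = 38
Vikram: 6×3 + 8×1 + 5×4 + 5×1 + 7×4 + 5×3 = 94
Omar: 6×4 + 8×3 + 5×1 + 5×3 + 7×3 + 5×4 = 109

Omar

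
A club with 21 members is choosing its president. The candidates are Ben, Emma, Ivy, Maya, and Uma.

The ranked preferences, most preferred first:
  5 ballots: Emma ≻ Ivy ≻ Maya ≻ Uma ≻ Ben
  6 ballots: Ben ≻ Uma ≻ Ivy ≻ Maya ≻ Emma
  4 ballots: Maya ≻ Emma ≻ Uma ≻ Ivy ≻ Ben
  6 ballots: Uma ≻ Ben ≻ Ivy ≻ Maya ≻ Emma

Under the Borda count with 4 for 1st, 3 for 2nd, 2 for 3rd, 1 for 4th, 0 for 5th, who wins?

Uma

Ben: 5×0 + 6×4 + 4×0 + 6×3 = 42
Emma: 5×4 + 6×0 + 4×3 + 6×0 = 32
Ivy: 5×3 + 6×2 + 4×1 + 6×2 = 43
Maya: 5×2 + 6×1 + 4×4 + 6×1 = 38
Uma: 5×1 + 6×3 + 4×2 + 6×4 = 55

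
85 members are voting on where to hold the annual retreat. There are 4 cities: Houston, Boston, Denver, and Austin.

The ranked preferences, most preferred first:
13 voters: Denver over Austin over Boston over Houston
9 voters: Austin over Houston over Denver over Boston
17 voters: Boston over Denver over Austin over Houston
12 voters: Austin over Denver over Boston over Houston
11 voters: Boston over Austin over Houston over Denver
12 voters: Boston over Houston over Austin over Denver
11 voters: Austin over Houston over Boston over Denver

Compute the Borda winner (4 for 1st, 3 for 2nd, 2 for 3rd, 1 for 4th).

Austin

Houston: 13×1 + 9×3 + 17×1 + 12×1 + 11×2 + 12×3 + 11×3 = 160
Boston: 13×2 + 9×1 + 17×4 + 12×2 + 11×4 + 12×4 + 11×2 = 241
Denver: 13×4 + 9×2 + 17×3 + 12×3 + 11×1 + 12×1 + 11×1 = 191
Austin: 13×3 + 9×4 + 17×2 + 12×4 + 11×3 + 12×2 + 11×4 = 258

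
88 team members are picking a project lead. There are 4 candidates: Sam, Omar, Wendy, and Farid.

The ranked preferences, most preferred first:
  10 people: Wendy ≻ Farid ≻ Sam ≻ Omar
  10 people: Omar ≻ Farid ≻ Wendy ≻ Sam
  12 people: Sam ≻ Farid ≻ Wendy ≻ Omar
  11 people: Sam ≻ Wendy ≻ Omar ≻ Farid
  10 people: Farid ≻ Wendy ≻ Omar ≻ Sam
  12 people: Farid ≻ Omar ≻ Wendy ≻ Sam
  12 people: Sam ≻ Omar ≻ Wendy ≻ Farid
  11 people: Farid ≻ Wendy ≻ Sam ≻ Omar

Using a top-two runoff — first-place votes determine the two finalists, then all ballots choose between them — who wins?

Farid

Round 1 first-place votes: Sam 35, Omar 10, Wendy 10, Farid 33. Sam and Farid advance.
Runoff: Sam is ranked above Farid on 35 ballots, Farid above Sam on 53.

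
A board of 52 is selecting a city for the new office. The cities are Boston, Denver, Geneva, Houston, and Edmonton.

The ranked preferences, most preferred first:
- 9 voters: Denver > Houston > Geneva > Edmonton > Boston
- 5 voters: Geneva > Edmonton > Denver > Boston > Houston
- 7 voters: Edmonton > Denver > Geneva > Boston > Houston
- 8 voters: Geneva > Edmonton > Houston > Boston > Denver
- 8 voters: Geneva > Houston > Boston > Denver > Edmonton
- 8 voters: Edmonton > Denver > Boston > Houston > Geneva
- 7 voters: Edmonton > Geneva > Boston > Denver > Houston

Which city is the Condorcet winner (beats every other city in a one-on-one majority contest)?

Geneva

Geneva vs Boston: 44–8
Geneva vs Denver: 28–24
Geneva vs Houston: 35–17
Geneva vs Edmonton: 30–22
Geneva beats every other city.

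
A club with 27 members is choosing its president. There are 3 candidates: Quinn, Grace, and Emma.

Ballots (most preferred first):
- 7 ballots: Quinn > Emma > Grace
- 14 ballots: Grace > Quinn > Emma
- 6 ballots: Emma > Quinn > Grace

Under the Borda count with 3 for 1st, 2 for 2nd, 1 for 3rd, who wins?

Quinn: 7×3 + 14×2 + 6×2 = 61
Grace: 7×1 + 14×3 + 6×1 = 55
Emma: 7×2 + 14×1 + 6×3 = 46

Quinn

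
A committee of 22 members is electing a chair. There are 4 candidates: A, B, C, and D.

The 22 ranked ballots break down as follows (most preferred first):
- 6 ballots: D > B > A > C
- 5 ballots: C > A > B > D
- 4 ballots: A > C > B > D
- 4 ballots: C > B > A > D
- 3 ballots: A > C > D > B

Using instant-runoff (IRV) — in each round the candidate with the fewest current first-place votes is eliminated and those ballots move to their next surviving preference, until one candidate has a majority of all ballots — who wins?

Round 1: A 7, B 0, C 9, D 6. B eliminated.
Round 2: A 7, C 9, D 6. D eliminated.
Round 3: A 13, C 9. A has a majority (≥12).

A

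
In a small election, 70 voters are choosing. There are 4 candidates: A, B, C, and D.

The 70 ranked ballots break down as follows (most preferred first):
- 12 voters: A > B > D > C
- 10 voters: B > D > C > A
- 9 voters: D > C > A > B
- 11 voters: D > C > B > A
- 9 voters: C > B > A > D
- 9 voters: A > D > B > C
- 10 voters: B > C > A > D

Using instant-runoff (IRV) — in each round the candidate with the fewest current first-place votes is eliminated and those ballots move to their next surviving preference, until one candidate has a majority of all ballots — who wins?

B

Round 1: A 21, B 20, C 9, D 20. C eliminated.
Round 2: A 21, B 29, D 20. D eliminated.
Round 3: A 30, B 40. B has a majority (≥36).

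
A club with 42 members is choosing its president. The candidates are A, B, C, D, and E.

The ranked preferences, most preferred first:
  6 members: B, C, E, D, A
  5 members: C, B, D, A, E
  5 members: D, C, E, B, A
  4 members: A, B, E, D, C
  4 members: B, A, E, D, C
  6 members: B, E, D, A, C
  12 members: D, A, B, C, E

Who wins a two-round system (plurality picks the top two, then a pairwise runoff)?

Round 1 first-place votes: A 4, B 16, C 5, D 17, E 0. D and B advance.
Runoff: D is ranked above B on 17 ballots, B above D on 25.

B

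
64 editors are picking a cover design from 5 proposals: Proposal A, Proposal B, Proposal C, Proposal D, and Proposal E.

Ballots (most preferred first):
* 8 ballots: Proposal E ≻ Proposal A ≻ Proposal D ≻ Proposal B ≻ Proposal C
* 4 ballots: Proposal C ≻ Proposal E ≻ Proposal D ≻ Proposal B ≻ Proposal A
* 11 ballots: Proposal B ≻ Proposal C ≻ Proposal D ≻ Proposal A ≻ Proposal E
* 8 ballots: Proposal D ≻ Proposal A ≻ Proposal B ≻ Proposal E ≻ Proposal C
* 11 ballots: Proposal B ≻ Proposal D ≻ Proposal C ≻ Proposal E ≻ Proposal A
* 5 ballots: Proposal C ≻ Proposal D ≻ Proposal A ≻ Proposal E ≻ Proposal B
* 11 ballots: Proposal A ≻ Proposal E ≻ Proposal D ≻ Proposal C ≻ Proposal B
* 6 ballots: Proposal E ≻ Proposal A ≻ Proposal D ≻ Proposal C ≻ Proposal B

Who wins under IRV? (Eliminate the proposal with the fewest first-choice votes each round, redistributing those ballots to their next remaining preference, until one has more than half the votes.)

Proposal A

Round 1: Proposal A 11, Proposal B 22, Proposal C 9, Proposal D 8, Proposal E 14. Proposal D eliminated.
Round 2: Proposal A 19, Proposal B 22, Proposal C 9, Proposal E 14. Proposal C eliminated.
Round 3: Proposal A 24, Proposal B 22, Proposal E 18. Proposal E eliminated.
Round 4: Proposal A 38, Proposal B 26. Proposal A has a majority (≥33).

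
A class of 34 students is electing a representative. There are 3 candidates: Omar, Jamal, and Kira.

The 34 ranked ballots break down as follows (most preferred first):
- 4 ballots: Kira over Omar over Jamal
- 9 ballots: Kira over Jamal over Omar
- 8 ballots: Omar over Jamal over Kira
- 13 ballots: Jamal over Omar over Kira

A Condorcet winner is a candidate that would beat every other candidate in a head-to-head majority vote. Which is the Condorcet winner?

Jamal vs Omar: 22–12
Jamal vs Kira: 21–13
Jamal beats every other candidate.

Jamal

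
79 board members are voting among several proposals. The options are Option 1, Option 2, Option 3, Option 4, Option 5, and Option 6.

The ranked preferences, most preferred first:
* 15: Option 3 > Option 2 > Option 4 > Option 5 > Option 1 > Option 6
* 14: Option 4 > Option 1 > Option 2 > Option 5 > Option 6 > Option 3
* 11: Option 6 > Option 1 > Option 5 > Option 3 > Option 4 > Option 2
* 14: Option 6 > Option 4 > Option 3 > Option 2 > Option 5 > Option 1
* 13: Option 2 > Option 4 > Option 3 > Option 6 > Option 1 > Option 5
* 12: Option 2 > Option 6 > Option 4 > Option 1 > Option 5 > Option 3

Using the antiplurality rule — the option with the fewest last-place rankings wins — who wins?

Option 4

Last-place votes: Option 1 14, Option 2 11, Option 3 26, Option 4 0, Option 5 13, Option 6 15.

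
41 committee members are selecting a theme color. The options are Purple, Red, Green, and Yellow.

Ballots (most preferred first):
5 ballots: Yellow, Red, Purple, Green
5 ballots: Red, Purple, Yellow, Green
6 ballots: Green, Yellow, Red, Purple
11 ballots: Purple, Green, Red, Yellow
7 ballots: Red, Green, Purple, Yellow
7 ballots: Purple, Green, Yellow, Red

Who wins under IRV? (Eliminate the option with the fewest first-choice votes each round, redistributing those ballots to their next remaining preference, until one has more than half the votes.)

Round 1: Purple 18, Red 12, Green 6, Yellow 5. Yellow eliminated.
Round 2: Purple 18, Red 17, Green 6. Green eliminated.
Round 3: Purple 18, Red 23. Red has a majority (≥21).

Red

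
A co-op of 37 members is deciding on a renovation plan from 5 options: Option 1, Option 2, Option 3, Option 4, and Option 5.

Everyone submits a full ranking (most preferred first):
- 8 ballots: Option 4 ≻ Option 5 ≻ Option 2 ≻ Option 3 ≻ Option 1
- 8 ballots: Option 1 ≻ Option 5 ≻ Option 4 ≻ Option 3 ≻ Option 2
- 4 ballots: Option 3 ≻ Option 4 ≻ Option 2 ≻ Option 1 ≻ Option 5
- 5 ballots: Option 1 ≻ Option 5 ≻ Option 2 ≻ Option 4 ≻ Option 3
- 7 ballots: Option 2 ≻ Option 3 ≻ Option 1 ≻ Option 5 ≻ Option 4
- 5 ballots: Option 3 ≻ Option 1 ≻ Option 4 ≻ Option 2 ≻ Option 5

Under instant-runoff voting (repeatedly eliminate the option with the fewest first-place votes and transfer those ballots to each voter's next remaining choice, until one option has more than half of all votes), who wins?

Round 1: Option 1 13, Option 2 7, Option 3 9, Option 4 8, Option 5 0. Option 5 eliminated.
Round 2: Option 1 13, Option 2 7, Option 3 9, Option 4 8. Option 2 eliminated.
Round 3: Option 1 13, Option 3 16, Option 4 8. Option 4 eliminated.
Round 4: Option 1 13, Option 3 24. Option 3 has a majority (≥19).

Option 3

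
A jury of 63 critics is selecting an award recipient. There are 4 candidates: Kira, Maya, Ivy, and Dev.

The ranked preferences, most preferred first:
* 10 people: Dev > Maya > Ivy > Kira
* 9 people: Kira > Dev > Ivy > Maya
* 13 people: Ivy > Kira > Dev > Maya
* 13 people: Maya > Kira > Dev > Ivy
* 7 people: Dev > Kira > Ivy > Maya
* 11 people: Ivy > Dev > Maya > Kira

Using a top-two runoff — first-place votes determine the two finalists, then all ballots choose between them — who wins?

Round 1 first-place votes: Kira 9, Maya 13, Ivy 24, Dev 17. Ivy and Dev advance.
Runoff: Ivy is ranked above Dev on 24 ballots, Dev above Ivy on 39.

Dev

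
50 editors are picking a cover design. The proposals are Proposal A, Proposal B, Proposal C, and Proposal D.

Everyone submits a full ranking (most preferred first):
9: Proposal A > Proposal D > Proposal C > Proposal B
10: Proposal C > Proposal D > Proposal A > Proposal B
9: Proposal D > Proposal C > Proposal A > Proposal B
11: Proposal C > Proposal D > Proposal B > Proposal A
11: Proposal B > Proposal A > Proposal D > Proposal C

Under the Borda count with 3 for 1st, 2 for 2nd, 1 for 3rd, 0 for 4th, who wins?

Proposal D

Proposal A: 9×3 + 10×1 + 9×1 + 11×0 + 11×2 = 68
Proposal B: 9×0 + 10×0 + 9×0 + 11×1 + 11×3 = 44
Proposal C: 9×1 + 10×3 + 9×2 + 11×3 + 11×0 = 90
Proposal D: 9×2 + 10×2 + 9×3 + 11×2 + 11×1 = 98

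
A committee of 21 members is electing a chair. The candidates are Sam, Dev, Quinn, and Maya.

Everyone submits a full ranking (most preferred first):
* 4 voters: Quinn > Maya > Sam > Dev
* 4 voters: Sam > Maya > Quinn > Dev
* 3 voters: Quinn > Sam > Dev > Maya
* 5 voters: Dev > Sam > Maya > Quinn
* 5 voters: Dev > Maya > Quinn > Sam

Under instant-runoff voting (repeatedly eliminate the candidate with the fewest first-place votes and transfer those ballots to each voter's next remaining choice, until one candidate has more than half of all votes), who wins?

Quinn

Round 1: Sam 4, Dev 10, Quinn 7, Maya 0. Maya eliminated.
Round 2: Sam 4, Dev 10, Quinn 7. Sam eliminated.
Round 3: Dev 10, Quinn 11. Quinn has a majority (≥11).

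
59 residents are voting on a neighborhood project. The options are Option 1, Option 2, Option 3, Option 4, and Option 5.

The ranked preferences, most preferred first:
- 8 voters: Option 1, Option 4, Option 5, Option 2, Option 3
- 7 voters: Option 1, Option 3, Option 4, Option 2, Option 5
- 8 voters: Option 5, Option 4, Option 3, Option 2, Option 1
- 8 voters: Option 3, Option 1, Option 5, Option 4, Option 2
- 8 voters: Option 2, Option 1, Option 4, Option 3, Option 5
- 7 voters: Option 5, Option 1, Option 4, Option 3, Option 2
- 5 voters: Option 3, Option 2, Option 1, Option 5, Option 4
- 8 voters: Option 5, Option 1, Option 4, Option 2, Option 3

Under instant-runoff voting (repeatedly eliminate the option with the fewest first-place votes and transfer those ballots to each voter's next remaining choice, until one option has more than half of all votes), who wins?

Round 1: Option 1 15, Option 2 8, Option 3 13, Option 4 0, Option 5 23. Option 4 eliminated.
Round 2: Option 1 15, Option 2 8, Option 3 13, Option 5 23. Option 2 eliminated.
Round 3: Option 1 23, Option 3 13, Option 5 23. Option 3 eliminated.
Round 4: Option 1 36, Option 5 23. Option 1 has a majority (≥30).

Option 1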